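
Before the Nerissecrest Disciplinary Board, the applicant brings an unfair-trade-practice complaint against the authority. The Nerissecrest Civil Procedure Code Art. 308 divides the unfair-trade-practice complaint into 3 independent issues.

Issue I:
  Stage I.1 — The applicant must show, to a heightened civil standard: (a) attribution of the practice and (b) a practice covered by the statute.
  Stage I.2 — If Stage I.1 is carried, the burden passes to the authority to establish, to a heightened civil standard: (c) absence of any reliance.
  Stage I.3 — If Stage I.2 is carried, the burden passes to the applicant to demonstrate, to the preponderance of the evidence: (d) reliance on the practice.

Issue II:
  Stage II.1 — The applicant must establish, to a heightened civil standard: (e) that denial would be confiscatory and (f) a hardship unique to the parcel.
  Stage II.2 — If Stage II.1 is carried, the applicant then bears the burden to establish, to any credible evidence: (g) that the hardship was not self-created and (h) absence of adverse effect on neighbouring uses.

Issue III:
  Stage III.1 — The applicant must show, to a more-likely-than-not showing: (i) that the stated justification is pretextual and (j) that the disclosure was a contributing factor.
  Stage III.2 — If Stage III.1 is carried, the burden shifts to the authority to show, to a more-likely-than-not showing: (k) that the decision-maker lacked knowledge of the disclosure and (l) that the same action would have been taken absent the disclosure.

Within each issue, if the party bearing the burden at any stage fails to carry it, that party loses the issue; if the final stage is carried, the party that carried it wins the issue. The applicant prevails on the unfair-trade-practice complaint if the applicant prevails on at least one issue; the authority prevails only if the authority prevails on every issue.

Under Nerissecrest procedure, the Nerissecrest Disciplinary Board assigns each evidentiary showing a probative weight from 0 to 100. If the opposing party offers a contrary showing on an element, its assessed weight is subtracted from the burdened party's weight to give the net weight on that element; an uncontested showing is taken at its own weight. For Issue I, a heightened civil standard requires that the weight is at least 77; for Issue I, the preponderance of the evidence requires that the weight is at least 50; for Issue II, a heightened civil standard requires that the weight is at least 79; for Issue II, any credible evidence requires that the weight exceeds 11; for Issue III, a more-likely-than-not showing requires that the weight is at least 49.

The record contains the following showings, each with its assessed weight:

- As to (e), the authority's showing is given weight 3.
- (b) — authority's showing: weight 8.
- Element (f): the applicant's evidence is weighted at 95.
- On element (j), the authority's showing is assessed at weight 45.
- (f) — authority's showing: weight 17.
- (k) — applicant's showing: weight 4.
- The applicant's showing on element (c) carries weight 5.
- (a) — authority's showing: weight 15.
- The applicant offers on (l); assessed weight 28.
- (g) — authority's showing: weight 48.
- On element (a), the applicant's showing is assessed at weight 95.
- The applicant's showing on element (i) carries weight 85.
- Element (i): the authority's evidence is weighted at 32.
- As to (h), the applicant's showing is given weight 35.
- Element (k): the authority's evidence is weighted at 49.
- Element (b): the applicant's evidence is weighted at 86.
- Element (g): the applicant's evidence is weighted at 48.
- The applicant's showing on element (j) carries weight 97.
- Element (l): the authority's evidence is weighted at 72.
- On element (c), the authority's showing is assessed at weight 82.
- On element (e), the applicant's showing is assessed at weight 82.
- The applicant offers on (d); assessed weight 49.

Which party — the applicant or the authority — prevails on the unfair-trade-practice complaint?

applicant

— Issue I —
Stage I.1 — burden on applicant; standard: a heightened civil standard (weight is at least 77).
    (a): 95 − 15 = 80 ≥ 77 [met]
    (b): 86 − 8 = 78 ≥ 77 [met]
  Stage I.1 carried; the burden shifts to the authority.
Stage I.2 — burden on authority; standard: a heightened civil standard (weight is at least 77).
    (c): 82 − 5 = 77 ≥ 77 [met]
  Stage I.2 is satisfied; the onus moves to the applicant.
Stage I.3 — burden on applicant; standard: the preponderance of the evidence (weight is at least 50).
    (d): 49 < 50 [not met]
  The applicant does not carry Stage I.3.
So the authority prevails on this issue.
— Issue II —
Stage II.1 (applicant, a heightened civil standard, weight is at least 79): (e) net 82−3=79 ≥ 79 — meets; (f) net 95−17=78 < 79 — fails.
  Stage II.1 not carried; the applicant fails its burden.
The analysis ends at Stage II.1; the authority prevails on this issue.
— Issue III —
Stage III.1 — burden on applicant; standard: a more-likely-than-not showing (weight is at least 49).
    (i): 85 − 32 = 53 ≥ 49 [met]
    (j): 97 − 45 = 52 ≥ 49 [met]
  The applicant carries Stage III.1; the authority now bears the burden.
Stage III.2 — burden on authority; standard: a more-likely-than-not showing (weight is at least 49).
    (k): 49 − 4 = 45 < 49 [not met]
    (l): 72 − 28 = 44 < 49 [not met]
  The authority does not carry Stage III.2.
The applicant prevails on this issue.
Per-issue: Issue I → authority; Issue II → authority; Issue III → applicant. The applicant must prevail on at least one issue; overall, the applicant prevails.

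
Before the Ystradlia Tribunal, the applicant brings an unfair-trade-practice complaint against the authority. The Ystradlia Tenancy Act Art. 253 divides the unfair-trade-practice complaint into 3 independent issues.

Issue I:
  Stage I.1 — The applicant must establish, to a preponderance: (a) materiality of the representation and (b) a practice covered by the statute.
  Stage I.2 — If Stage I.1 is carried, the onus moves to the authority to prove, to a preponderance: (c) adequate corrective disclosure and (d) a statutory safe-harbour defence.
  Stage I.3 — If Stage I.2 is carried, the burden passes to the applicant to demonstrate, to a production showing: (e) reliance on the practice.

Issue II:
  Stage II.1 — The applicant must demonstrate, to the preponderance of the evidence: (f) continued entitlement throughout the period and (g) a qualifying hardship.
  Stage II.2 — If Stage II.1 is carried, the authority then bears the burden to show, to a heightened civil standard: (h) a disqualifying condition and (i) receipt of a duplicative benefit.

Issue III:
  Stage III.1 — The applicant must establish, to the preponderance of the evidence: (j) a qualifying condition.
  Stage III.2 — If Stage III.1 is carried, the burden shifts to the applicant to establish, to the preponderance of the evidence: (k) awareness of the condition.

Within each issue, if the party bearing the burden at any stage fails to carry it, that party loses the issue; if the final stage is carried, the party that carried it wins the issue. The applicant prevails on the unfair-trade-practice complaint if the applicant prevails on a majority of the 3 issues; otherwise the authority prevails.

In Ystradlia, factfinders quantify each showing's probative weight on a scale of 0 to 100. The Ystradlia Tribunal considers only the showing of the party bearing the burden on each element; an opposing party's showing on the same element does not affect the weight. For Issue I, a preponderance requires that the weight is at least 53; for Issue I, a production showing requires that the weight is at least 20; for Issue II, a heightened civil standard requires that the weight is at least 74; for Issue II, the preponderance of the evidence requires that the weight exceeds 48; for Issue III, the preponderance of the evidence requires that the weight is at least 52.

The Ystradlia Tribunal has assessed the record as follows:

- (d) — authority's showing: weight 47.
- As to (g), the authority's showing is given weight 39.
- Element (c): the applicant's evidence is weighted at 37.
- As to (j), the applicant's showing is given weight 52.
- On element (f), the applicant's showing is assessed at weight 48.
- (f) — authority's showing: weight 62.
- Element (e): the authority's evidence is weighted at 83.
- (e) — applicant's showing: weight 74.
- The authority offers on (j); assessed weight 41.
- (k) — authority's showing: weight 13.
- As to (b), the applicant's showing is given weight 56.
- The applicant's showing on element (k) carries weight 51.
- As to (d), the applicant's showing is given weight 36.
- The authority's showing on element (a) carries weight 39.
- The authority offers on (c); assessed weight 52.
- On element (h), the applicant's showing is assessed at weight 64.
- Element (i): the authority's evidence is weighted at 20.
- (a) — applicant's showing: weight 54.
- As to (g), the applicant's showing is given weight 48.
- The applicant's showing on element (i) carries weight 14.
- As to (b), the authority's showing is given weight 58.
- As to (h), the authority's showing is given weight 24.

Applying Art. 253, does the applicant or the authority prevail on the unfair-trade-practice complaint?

authority

— Issue I —
At Stage I.1 the applicant must meet a preponderance (weight is at least 53): on (a) the weight is 54 (the authority's 39 is given no effect), which does reach 53, so (a) meets the standard; on (b) the weight is 56 (the authority's 58 is given no effect), which does reach 53, so (b) meets the standard.
  Stage I.1 is satisfied; the onus moves to the authority.
At Stage I.2 the authority must meet a preponderance (weight is at least 53): on (c) the weight is 52 (the applicant's 37 is given no effect), which does not reach 53, so (c) does not meet the standard; on (d) the weight is 47 (the applicant's 36 is given no effect), which does not reach 53, so (d) does not meet the standard.
  Stage I.2 not carried; the authority fails its burden.
The applicant prevails on this issue.
— Issue II —
Stage II.1 (applicant, the preponderance of the evidence, weight exceeds 48): (f) 48 (authority's 62 disregarded) ≤ 48 — fails; (g) 48 (authority's 39 disregarded) ≤ 48 — fails.
  The applicant does not carry Stage II.1.
The authority prevails on this issue.
— Issue III —
Stage III.1 — burden on applicant; standard: the preponderance of the evidence (weight is at least 52).
    (j): 52 (authority's 41 disregarded) ≥ 52 [met]
  All elements met. The applicant retains the burden for Stage III.2.
Stage III.2 — burden on applicant; standard: the preponderance of the evidence (weight is at least 52).
    (k): 51 (authority's 13 disregarded) < 52 [not met]
  Stage III.2 not carried; the applicant fails its burden.
The authority prevails on this issue.
Per-issue: Issue I → applicant; Issue II → authority; Issue III → authority. The applicant must prevail on a majority of issues; overall, the authority prevails.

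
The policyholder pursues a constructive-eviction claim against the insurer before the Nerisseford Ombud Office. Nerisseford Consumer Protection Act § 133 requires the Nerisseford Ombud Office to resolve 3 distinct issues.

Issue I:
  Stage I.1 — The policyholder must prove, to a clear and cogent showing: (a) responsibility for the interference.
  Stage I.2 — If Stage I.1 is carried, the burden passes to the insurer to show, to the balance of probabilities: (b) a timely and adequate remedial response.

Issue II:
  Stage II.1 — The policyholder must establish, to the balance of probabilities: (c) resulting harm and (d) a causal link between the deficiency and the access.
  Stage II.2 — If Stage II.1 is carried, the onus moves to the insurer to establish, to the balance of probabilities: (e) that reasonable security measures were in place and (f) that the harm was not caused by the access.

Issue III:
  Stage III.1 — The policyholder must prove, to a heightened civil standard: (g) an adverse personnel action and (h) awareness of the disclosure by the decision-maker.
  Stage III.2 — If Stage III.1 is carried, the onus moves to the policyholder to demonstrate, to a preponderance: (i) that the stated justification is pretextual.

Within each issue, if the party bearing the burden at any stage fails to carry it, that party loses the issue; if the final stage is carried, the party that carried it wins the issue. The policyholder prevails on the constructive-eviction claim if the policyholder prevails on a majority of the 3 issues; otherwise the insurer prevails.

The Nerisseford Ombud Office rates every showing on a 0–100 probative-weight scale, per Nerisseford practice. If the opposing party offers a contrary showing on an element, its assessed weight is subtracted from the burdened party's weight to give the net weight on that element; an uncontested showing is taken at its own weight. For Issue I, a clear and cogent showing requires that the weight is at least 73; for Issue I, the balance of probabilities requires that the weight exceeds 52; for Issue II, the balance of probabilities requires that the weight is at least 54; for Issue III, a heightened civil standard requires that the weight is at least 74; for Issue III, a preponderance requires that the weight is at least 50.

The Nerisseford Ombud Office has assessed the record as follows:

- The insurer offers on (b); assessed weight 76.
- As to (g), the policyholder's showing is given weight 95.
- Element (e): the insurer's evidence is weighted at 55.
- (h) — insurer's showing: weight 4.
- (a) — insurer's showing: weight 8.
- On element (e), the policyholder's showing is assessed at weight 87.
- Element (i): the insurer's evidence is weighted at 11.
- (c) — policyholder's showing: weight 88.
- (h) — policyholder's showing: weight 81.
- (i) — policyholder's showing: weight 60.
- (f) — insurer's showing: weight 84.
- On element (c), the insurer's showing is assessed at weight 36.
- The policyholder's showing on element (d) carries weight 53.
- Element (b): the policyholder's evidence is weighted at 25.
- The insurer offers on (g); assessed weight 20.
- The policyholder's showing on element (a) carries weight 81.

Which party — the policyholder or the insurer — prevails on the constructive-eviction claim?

— Issue I —
At Stage I.1 the policyholder must meet a clear and cogent showing (weight is at least 73): on (a) the weight is 81 less the opposing 8 gives net 73, which does reach 73, so (a) meets the standard.
  Stage I.1 is satisfied; the onus moves to the insurer.
At Stage I.2 the insurer must meet the balance of probabilities (weight exceeds 52): on (b) the weight is 76 less the opposing 25 gives net 51, ≤ 52, so (b) does not meet the standard.
  Not every element is met, so the insurer fails to carry Stage I.2.
So the policyholder prevails on this issue.
— Issue II —
Stage II.1 (policyholder, the balance of probabilities, weight is at least 54): (c) net 88−36=52 < 54 — fails; (d) 53 < 54 — fails.
  The policyholder does not carry Stage II.1.
The analysis ends at Stage II.1; the insurer prevails on this issue.
— Issue III —
At Stage III.1 the policyholder must meet a heightened civil standard (weight is at least 74): on (g) the weight is 95 less the opposing 20 gives net 75, ≥ 74, so (g) meets the standard; on (h) the weight is 81 less the opposing 4 gives net 77, which does reach 74, so (h) meets the standard.
  Stage III.1 carried; the burden remains with the policyholder.
At Stage III.2 the policyholder must meet a preponderance (weight is at least 50): on (i) the weight is 60 less the opposing 11 gives net 49, which does not reach 50, so (i) does not meet the standard.
  The policyholder does not carry Stage III.2.
The analysis ends at Stage III.2; the insurer prevails on this issue.
Per-issue: Issue I → policyholder; Issue II → insurer; Issue III → insurer. The policyholder must prevail on a majority of issues; overall, the insurer prevails.

insurer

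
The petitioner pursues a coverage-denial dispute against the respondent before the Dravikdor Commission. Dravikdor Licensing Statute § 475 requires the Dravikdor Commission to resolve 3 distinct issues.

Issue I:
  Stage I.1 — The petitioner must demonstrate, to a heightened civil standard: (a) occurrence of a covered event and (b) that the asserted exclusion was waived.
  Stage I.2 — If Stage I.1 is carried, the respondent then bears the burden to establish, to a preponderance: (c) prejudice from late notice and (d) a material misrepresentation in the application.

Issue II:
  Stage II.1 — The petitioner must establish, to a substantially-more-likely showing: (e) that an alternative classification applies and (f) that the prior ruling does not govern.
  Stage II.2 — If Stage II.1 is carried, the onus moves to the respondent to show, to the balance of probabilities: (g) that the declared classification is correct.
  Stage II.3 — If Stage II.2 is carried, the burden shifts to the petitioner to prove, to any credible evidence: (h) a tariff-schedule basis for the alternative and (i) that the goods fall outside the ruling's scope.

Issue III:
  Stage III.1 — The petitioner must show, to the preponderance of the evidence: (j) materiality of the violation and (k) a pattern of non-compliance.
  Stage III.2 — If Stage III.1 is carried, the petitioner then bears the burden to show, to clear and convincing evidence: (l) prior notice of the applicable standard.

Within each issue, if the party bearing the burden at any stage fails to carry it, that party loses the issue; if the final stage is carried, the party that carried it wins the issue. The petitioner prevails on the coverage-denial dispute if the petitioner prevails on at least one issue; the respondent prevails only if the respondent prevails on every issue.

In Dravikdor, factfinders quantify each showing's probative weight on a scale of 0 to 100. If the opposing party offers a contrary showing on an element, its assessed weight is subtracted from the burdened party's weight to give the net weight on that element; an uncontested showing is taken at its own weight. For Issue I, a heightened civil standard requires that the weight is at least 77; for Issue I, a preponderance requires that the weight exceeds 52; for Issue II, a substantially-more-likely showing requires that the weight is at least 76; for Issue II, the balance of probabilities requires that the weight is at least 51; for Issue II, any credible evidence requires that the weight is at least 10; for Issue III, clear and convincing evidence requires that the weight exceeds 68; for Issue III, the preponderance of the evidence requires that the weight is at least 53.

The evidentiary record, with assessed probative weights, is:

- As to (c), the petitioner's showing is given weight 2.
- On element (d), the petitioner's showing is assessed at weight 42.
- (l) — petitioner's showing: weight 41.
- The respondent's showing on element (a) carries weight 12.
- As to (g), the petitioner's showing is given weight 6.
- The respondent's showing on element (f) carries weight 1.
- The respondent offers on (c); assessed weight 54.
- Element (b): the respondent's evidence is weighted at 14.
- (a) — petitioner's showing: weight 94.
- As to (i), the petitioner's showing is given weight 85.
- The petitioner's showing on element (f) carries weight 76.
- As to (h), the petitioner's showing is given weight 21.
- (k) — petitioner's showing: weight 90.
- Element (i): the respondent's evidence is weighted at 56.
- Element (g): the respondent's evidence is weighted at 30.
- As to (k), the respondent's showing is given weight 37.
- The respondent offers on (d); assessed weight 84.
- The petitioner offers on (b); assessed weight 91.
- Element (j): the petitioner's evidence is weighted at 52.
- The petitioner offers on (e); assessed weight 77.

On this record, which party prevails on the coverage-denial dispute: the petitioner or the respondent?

— Issue I —
Stage I.1 (petitioner, a heightened civil standard, weight is at least 77): (a) net 94−12=82 ≥ 77 — meets; (b) net 91−14=77 ≥ 77 — meets.
  All elements met. The burden passes to the respondent.
Stage I.2 (respondent, a preponderance, weight exceeds 52): (c) net 54−2=52 ≤ 52 — fails; (d) net 84−42=42 ≤ 52 — fails.
  The respondent does not carry Stage I.2.
The analysis ends at Stage I.2; the petitioner prevails on this issue.
— Issue II —
Stage II.1 — burden on petitioner; standard: a substantially-more-likely showing (weight is at least 76).
    (e): 77 ≥ 76 [met]
    (f): 76 − 1 = 75 < 76 [not met]
  The petitioner does not carry Stage II.1.
So the respondent prevails on this issue.
— Issue III —
Stage III.1 — burden on petitioner; standard: the preponderance of the evidence (weight is at least 53).
    (j): 52 < 53 [not met]
    (k): 90 − 37 = 53 ≥ 53 [met]
  The petitioner does not carry Stage III.1.
The respondent prevails on this issue.
Per-issue: Issue I → petitioner; Issue II → respondent; Issue III → respondent. The petitioner must prevail on at least one issue; overall, the petitioner prevails.

petitioner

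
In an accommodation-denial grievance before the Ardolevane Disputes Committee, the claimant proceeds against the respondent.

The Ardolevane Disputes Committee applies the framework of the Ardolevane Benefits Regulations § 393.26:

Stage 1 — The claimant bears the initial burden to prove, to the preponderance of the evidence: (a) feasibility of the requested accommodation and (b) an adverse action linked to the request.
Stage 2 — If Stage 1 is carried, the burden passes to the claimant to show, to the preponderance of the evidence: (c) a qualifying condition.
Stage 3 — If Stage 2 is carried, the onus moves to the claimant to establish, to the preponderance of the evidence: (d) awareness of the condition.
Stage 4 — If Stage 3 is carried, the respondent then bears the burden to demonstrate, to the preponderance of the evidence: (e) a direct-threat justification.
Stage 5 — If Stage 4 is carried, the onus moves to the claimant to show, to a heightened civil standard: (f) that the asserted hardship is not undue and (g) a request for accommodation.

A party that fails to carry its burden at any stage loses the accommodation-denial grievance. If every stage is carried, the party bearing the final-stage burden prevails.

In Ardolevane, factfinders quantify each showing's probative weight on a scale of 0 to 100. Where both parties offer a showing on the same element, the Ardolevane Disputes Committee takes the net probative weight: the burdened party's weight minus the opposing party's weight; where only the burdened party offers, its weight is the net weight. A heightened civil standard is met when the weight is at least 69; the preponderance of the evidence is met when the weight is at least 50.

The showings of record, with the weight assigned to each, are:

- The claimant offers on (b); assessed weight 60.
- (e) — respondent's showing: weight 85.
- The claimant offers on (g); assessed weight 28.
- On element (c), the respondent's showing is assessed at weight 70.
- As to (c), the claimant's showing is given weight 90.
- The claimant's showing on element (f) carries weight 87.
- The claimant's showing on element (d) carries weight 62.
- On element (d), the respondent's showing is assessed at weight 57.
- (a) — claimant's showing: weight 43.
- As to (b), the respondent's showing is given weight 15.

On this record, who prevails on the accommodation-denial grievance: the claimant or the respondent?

respondent

At Stage 1 the claimant must meet the preponderance of the evidence (weight is at least 50): on (a) the weight is 43, which does not reach 50, so (a) does not meet the standard; on (b) the weight is 60 less the opposing 15 gives net 45, which does not reach 50, so (b) does not meet the standard.
  Stage 1 not carried; the claimant fails its burden.
So the respondent prevails.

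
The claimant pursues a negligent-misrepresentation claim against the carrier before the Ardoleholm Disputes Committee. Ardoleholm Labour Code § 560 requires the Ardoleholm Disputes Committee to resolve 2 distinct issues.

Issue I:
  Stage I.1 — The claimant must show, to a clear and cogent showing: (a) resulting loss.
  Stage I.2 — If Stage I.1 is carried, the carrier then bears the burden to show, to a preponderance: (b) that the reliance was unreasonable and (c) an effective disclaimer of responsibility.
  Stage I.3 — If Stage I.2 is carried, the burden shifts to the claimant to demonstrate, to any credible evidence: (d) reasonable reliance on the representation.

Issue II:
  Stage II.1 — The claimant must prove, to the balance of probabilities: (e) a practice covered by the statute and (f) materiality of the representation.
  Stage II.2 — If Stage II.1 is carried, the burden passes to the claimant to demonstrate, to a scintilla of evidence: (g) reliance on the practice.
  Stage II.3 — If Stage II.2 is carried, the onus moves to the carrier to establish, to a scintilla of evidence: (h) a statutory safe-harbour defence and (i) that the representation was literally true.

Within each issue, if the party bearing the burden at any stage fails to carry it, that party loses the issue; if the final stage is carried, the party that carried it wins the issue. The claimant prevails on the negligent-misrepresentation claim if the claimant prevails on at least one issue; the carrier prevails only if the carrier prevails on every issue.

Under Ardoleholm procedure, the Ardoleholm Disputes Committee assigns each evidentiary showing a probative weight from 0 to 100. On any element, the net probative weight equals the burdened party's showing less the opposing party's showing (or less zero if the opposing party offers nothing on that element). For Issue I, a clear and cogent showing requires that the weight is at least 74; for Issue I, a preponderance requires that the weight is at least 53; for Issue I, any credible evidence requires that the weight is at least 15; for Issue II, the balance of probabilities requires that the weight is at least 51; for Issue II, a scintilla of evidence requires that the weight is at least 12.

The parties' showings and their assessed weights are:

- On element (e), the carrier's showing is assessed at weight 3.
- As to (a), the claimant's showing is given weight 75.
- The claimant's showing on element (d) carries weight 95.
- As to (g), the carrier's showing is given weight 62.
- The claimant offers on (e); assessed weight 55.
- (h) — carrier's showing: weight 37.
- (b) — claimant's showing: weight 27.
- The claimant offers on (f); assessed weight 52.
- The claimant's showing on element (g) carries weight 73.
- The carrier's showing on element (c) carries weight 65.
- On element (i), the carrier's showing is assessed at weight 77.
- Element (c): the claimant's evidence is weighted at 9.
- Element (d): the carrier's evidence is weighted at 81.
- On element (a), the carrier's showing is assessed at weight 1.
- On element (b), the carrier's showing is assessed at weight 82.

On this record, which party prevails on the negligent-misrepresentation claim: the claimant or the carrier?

— Issue I —
At Stage I.1 the claimant must meet a clear and cogent showing (weight is at least 74): on (a) the weight is 75 less the opposing 1 gives net 74, which does reach 74, so (a) meets the standard.
  Stage I.1 carried; the burden shifts to the carrier.
At Stage I.2 the carrier must meet a preponderance (weight is at least 53): on (b) the weight is 82 less the opposing 27 gives net 55, ≥ 53, so (b) meets the standard; on (c) the weight is 65 less the opposing 9 gives net 56, ≥ 53, so (c) meets the standard.
  Stage I.2 is satisfied; the onus moves to the claimant.
At Stage I.3 the claimant must meet any credible evidence (weight is at least 15): on (d) the weight is 95 less the opposing 81 gives net 14, which does not reach 15, so (d) does not meet the standard.
  Stage I.3 not carried; the claimant fails its burden.
The analysis ends at Stage I.3; the carrier prevails on this issue.
— Issue II —
Stage II.1 — burden on claimant; standard: the balance of probabilities (weight is at least 51).
    (e): 55 − 3 = 52 ≥ 51 [met]
    (f): 52 ≥ 51 [met]
  Stage II.1 is satisfied; the claimant continues to bear the burden.
Stage II.2 — burden on claimant; standard: a scintilla of evidence (weight is at least 12).
    (g): 73 − 62 = 11 < 12 [not met]
  The claimant does not carry Stage II.2.
The carrier prevails on this issue.
Per-issue: Issue I → carrier; Issue II → carrier. The claimant must prevail on at least one issue; overall, the carrier prevails.

carrier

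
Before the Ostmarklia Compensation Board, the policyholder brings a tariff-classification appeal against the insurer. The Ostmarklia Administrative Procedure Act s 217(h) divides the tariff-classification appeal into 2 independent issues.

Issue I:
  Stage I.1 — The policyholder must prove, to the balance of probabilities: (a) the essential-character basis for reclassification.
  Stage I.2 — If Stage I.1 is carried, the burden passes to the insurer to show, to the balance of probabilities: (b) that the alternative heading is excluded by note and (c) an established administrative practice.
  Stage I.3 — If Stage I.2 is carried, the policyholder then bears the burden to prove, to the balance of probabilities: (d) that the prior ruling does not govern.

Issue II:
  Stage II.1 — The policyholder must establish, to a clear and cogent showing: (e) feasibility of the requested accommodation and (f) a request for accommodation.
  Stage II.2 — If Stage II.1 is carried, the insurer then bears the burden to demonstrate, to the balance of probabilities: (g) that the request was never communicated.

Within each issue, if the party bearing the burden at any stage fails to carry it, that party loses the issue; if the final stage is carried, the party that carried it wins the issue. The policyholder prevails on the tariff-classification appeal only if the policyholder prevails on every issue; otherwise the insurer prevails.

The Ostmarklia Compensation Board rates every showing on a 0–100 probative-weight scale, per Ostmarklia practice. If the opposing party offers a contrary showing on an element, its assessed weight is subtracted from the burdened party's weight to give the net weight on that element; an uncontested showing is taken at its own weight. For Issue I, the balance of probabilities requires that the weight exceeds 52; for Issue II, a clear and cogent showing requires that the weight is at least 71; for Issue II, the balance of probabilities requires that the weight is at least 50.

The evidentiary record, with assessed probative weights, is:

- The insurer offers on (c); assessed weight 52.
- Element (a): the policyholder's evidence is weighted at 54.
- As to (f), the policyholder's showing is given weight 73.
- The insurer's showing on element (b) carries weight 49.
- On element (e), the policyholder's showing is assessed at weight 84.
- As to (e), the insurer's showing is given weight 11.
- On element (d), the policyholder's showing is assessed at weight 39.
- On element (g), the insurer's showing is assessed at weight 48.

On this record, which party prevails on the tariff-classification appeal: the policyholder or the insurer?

policyholder

— Issue I —
Stage I.1 (policyholder, the balance of probabilities, weight exceeds 52): (a) 54 > 52 — meets.
  Stage I.1 carried; the burden shifts to the insurer.
Stage I.2 (insurer, the balance of probabilities, weight exceeds 52): (b) 49 ≤ 52 — fails; (c) 52 ≤ 52 — fails.
  Not every element is met, so the insurer fails to carry Stage I.2.
So the policyholder prevails on this issue.
— Issue II —
At Stage II.1 the policyholder must meet a clear and cogent showing (weight is at least 71): on (e) the weight is 84 less the opposing 11 gives net 73, which does reach 71, so (e) meets the standard; on (f) the weight is 73, which does reach 71, so (f) meets the standard.
  The policyholder carries Stage II.1; the insurer now bears the burden.
At Stage II.2 the insurer must meet the balance of probabilities (weight is at least 50): on (g) the weight is 48, < 50, so (g) does not meet the standard.
  Not every element is met, so the insurer fails to carry Stage II.2.
The analysis ends at Stage II.2; the policyholder prevails on this issue.
Per-issue: Issue I → policyholder; Issue II → policyholder. The policyholder must prevail on every issue; overall, the policyholder prevails.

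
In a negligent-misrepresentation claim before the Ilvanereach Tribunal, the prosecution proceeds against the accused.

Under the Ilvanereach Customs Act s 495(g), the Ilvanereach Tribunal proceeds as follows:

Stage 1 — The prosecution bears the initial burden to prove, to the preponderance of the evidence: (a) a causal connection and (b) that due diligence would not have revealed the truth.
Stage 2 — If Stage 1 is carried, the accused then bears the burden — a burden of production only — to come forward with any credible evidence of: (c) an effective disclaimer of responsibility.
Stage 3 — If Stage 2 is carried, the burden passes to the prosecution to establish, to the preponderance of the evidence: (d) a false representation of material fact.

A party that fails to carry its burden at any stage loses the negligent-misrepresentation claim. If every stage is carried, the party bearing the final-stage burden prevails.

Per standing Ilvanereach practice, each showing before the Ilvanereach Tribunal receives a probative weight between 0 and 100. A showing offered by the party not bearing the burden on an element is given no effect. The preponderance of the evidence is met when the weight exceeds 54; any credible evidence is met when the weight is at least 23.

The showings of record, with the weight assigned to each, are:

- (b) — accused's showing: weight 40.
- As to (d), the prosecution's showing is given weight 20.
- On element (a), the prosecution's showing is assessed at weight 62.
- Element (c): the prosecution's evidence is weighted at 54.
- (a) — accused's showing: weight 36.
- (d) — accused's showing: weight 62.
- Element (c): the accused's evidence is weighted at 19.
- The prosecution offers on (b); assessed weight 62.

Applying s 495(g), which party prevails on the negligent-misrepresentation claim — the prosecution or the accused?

Stage 1 — burden on prosecution; standard: the preponderance of the evidence (weight exceeds 54).
    (a): 62 (accused's 36 disregarded) > 54 [met]
    (b): 62 (accused's 40 disregarded) > 54 [met]
  Stage 1 is satisfied; the onus moves to the accused.
Stage 2 — burden on accused; standard: any credible evidence (weight is at least 23).
    (c): 19 (prosecution's 54 disregarded) < 23 [not met]
  The accused does not carry Stage 2.
The prosecution prevails.

prosecution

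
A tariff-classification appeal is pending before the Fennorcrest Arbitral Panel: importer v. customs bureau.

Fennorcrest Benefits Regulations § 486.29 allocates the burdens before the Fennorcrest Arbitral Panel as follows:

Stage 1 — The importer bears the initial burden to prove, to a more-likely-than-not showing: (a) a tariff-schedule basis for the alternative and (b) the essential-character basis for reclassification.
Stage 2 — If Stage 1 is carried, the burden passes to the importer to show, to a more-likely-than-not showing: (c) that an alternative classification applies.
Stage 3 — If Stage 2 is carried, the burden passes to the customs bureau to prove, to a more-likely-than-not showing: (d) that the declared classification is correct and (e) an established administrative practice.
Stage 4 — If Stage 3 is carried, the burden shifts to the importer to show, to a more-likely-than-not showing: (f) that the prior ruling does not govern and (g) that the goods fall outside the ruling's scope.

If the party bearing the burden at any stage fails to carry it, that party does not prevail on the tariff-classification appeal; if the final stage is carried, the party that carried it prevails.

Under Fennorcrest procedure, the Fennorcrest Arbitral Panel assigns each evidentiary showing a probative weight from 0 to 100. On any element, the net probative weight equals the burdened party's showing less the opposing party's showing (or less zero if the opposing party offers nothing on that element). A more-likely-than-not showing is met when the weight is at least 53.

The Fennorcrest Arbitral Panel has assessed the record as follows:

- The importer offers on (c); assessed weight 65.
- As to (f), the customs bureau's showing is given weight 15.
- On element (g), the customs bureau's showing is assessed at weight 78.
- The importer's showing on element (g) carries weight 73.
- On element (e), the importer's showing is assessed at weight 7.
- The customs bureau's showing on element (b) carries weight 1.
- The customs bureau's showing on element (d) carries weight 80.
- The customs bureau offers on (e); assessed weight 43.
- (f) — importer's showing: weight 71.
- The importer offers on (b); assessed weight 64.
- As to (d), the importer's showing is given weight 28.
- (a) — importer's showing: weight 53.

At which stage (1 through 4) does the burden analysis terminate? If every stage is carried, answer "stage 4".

Stage 1 (importer, a more-likely-than-not showing, weight is at least 53): (a) 53 ≥ 53 — meets; (b) net 64−1=63 ≥ 53 — meets.
  All elements met. The importer retains the burden for Stage 2.
Stage 2 (importer, a more-likely-than-not showing, weight is at least 53): (c) 65 ≥ 53 — meets.
  Stage 2 carried; the burden shifts to the customs bureau.
Stage 3 (customs bureau, a more-likely-than-not showing, weight is at least 53): (d) net 80−28=52 < 53 — fails; (e) net 43−7=36 < 53 — fails.
  Not every element is met, so the customs bureau fails to carry Stage 3.
So the importer prevails.

stage 3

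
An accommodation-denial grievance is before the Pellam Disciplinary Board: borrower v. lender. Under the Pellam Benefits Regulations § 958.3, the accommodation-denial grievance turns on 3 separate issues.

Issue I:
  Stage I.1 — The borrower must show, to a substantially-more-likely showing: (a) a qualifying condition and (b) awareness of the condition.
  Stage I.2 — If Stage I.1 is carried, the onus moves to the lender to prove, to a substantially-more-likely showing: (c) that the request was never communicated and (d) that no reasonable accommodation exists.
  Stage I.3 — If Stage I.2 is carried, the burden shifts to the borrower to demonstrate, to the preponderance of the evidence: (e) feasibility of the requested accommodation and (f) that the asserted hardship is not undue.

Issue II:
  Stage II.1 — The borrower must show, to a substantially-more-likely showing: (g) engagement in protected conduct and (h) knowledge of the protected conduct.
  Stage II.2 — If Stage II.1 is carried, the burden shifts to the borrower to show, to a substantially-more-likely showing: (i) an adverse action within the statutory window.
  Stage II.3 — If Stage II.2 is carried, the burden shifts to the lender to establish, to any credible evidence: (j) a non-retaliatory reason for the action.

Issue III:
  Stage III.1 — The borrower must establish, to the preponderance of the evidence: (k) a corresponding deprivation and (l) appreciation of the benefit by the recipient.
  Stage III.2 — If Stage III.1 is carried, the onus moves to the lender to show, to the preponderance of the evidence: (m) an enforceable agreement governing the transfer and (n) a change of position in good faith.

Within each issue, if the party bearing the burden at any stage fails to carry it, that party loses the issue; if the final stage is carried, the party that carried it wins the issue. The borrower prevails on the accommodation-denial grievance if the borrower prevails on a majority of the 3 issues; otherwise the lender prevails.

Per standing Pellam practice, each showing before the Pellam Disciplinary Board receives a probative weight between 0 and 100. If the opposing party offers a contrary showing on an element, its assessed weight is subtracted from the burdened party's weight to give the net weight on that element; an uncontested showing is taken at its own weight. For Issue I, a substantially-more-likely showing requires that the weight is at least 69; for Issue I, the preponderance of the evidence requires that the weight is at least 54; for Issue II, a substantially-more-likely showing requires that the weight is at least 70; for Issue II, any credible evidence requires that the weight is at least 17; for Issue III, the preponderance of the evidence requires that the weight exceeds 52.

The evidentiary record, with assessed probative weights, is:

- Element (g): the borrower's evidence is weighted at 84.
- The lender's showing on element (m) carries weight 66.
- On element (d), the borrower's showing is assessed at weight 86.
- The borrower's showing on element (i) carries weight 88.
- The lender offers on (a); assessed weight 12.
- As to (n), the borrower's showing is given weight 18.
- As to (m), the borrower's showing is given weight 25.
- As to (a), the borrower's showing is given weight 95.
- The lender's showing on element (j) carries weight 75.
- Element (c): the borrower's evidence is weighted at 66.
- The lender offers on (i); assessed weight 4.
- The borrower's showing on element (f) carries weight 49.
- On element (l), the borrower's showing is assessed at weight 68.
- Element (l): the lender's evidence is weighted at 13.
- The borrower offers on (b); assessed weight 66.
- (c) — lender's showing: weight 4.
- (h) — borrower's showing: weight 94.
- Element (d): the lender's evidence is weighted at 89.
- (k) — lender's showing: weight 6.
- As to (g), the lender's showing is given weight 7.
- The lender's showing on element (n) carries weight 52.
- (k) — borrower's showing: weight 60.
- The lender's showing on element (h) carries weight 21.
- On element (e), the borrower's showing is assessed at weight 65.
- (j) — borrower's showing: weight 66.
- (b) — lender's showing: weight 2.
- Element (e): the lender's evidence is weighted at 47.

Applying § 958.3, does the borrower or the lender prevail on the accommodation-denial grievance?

borrower

— Issue I —
Stage I.1 — burden on borrower; standard: a substantially-more-likely showing (weight is at least 69).
    (a): 95 − 12 = 83 ≥ 69 [met]
    (b): 66 − 2 = 64 < 69 [not met]
  Stage I.1 not carried; the borrower fails its burden.
The lender prevails on this issue.
— Issue II —
Stage II.1 — burden on borrower; standard: a substantially-more-likely showing (weight is at least 70).
    (g): 84 − 7 = 77 ≥ 70 [met]
    (h): 94 − 21 = 73 ≥ 70 [met]
  Stage II.1 carried; the burden remains with the borrower.
Stage II.2 — burden on borrower; standard: a substantially-more-likely showing (weight is at least 70).
    (i): 88 − 4 = 84 ≥ 70 [met]
  All elements met. The burden passes to the lender.
Stage II.3 — burden on lender; standard: any credible evidence (weight is at least 17).
    (j): 75 − 66 = 9 < 17 [not met]
  The lender does not carry Stage II.3.
The analysis ends at Stage II.3; the borrower prevails on this issue.
— Issue III —
At Stage III.1 the borrower must meet the preponderance of the evidence (weight exceeds 52): on (k) the weight is 60 less the opposing 6 gives net 54, which does exceed 52, so (k) meets the standard; on (l) the weight is 68 less the opposing 13 gives net 55, which does exceed 52, so (l) meets the standard.
  The borrower carries Stage III.1; the lender now bears the burden.
At Stage III.2 the lender must meet the preponderance of the evidence (weight exceeds 52): on (m) the weight is 66 less the opposing 25 gives net 41, ≤ 52, so (m) does not meet the standard; on (n) the weight is 52 less the opposing 18 gives net 34, ≤ 52, so (n) does not meet the standard.
  Stage III.2 not carried; the lender fails its burden.
The borrower prevails on this issue.
Per-issue: Issue I → lender; Issue II → borrower; Issue III → borrower. The borrower must prevail on a majority of issues; overall, the borrower prevails.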